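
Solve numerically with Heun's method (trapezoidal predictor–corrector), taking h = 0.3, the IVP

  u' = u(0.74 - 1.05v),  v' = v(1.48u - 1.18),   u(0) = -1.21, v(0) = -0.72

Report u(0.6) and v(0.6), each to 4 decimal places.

-2.2188, -0.1843

Heun on (u,v): k1 = f(x_n, state_n); k2 = f(x_n + h, state_n + h·k1); state_{n+1} = state_n + (h/2)·(k1 + k2).
0.000000: (-1.210000, -0.720000)
  k1 = (-1.810160, 2.138976)
  predictor → (-1.753048, -0.078307)
  k2 = (-1.441396, 0.295571)
  → (-1.697733, -0.354818)
0.300000: (-1.697733, -0.354818)
  k1 = (-1.888828, 1.310217)
  predictor → (-2.264382, 0.038247)
  k2 = (-1.584706, -0.173309)
  → (-2.218763, -0.184282)
(u(0.6), v(0.6)) ≈ (-2.2188, -0.1843)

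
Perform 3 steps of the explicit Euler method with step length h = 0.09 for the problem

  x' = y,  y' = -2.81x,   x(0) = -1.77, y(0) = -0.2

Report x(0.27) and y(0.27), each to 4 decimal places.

-1.7027, 1.1464

Euler on (x,y): x_{n+1} = x_n + h·x', y_{n+1} = y_n + h·y'.
0.000000: (-1.770000, -0.200000); f=(-0.200000, 4.973700) → (-1.788000, 0.247633)
0.090000: (-1.788000, 0.247633); f=(0.247633, 5.024280) → (-1.765713, 0.699818)
0.180000: (-1.765713, 0.699818); f=(0.699818, 4.961654) → (-1.702729, 1.146367)
(x(0.27), y(0.27)) ≈ (-1.7027, 1.1464)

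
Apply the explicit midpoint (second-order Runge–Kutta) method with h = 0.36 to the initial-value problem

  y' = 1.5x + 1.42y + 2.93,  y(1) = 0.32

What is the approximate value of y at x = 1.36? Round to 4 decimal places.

2.6250

Midpoint: k1 = f(x_n, y_n); k2 = f(x_n + h/2, y_n + (h/2)·k1); y_{n+1} = y_n + h·k2.
x=1.000000, y=0.320000:
  k1 = f(1.000000, 0.320000) = 4.884400
  k2 = f(1.180000, 1.199192) = 6.402853
  y ← 0.320000 + 0.36·6.402853 = 2.625027
y(1.36) ≈ 2.6250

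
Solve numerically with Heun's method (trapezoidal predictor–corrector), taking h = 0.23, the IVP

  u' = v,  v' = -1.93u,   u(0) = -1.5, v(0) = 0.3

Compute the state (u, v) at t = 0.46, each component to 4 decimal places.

-1.0667, 1.5032

Heun on (u,v): k1 = f(t_n, state_n); k2 = f(t_n + h, state_n + h·k1); state_{n+1} = state_n + (h/2)·(k1 + k2).
0.000000: (-1.500000, 0.300000)
  k1 = (0.300000, 2.895000)
  predictor → (-1.431000, 0.965850)
  k2 = (0.965850, 2.761830)
  → (-1.354427, 0.950535)
0.230000: (-1.354427, 0.950535)
  k1 = (0.950535, 2.614045)
  predictor → (-1.135804, 1.551766)
  k2 = (1.551766, 2.192102)
  → (-1.066663, 1.503242)
(u(0.46), v(0.46)) ≈ (-1.0667, 1.5032)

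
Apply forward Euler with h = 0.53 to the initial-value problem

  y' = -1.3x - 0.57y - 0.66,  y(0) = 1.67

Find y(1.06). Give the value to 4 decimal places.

-0.1457

Euler: y_{n+1} = y_n + h·f(x_n, y_n).
x=0.000000, y=1.670000: f=-1.611900 → y ← 1.670000 + 0.53·(-1.611900) = 0.815693
x=0.530000, y=0.815693: f=-1.813945 → y ← 0.815693 + 0.53·(-1.813945) = -0.145698
y(1.06) ≈ -0.1457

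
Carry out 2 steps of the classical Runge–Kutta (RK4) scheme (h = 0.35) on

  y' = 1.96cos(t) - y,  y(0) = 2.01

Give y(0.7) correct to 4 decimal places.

RK4: k1 = f(t_n, y_n); k2 = f(t_n + h/2, y_n + (h/2)·k1); k3 = f(t_n + h/2, y_n + (h/2)·k2); k4 = f(t_n + h, y_n + h·k3); y_{n+1} = y_n + (h/6)·(k1 + 2k2 + 2k3 + k4).
t=0.000000, y=2.010000:
  k1 = f(0.000000, 2.010000) = -0.050000
  k2 = f(0.175000, 2.001250) = -0.071186
  k3 = f(0.175000, 1.997542) = -0.067478
  k4 = f(0.350000, 1.986383) = -0.145212
  y ← 2.010000 + (0.35/6)·(k1 + 2k2 + 2k3 + k4) = 1.982435
t=0.350000, y=1.982435:
  k1 = f(0.350000, 1.982435) = -0.141265
  k2 = f(0.525000, 1.957714) = -0.261679
  k3 = f(0.525000, 1.936641) = -0.240606
  k4 = f(0.700000, 1.898223) = -0.399132
  y ← 1.982435 + (0.35/6)·(k1 + 2k2 + 2k3 + k4) = 1.892312
y(0.7) ≈ 1.8923

1.8923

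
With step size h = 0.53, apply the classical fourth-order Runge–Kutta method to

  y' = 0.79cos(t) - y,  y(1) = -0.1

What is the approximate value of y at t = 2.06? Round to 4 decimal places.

RK4: k1 = f(t_n, y_n); k2 = f(t_n + h/2, y_n + (h/2)·k1); k3 = f(t_n + h/2, y_n + (h/2)·k2); k4 = f(t_n + h, y_n + h·k3); y_{n+1} = y_n + (h/6)·(k1 + 2k2 + 2k3 + k4).
t=1.000000, y=-0.100000:
  k1 = f(1.000000, -0.100000) = 0.526839
  k2 = f(1.265000, 0.039612) = 0.198219
  k3 = f(1.265000, -0.047472) = 0.285303
  k4 = f(1.530000, 0.051211) = -0.018991
  y ← -0.100000 + (0.53/6)·(k1 + 2k2 + 2k3 + k4) = 0.030282
t=1.530000, y=0.030282:
  k1 = f(1.530000, 0.030282) = 0.001938
  k2 = f(1.795000, 0.030796) = -0.206437
  k3 = f(1.795000, -0.024423) = -0.151217
  k4 = f(2.060000, -0.049863) = -0.321376
  y ← 0.030282 + (0.53/6)·(k1 + 2k2 + 2k3 + k4) = -0.061120
y(2.06) ≈ -0.0611

-0.0611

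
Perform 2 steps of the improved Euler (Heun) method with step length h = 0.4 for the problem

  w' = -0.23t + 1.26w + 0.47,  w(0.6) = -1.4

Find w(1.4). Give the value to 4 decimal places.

-3.3813

Heun: k1 = f(t_n, w_n); k2 = f(t_n + h, w_n + h·k1); w_{n+1} = w_n + (h/2)·(k1 + k2).
t=0.600000, w=-1.400000:
  k1 = f(0.600000, -1.400000) = -1.432000
  k2 = f(1.000000, -1.972800) = -2.245728
  w ← -1.400000 + (0.4/2)·(-1.432000 + (-2.245728)) = -2.135546
t=1.000000, w=-2.135546:
  k1 = f(1.000000, -2.135546) = -2.450787
  k2 = f(1.400000, -3.115861) = -3.777984
  w ← -2.135546 + (0.4/2)·(-2.450787 + (-3.777984)) = -3.381300
w(1.4) ≈ -3.3813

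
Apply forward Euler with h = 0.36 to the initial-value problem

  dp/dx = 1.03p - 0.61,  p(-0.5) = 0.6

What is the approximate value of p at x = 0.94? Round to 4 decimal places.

0.6197

Euler: p_{n+1} = p_n + h·f(x_n, p_n).
x=-0.500000, p=0.600000: f=0.008000 → p ← 0.600000 + 0.36·0.008000 = 0.602880
x=-0.140000, p=0.602880: f=0.010966 → p ← 0.602880 + 0.36·0.010966 = 0.606828
x=0.220000, p=0.606828: f=0.015033 → p ← 0.606828 + 0.36·0.015033 = 0.612240
x=0.580000, p=0.612240: f=0.020607 → p ← 0.612240 + 0.36·0.020607 = 0.619658
p(0.94) ≈ 0.6197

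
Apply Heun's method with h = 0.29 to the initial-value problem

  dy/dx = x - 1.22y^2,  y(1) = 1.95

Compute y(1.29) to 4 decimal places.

1.4678

Heun: k1 = f(x_n, y_n); k2 = f(x_n + h, y_n + h·k1); y_{n+1} = y_n + (h/2)·(k1 + k2).
x=1.000000, y=1.950000:
  k1 = f(1.000000, 1.950000) = -3.639050
  k2 = f(1.290000, 0.894675) = 0.313458
  y ← 1.950000 + (0.29/2)·(-3.639050 + 0.313458) = 1.467789
y(1.29) ≈ 1.4678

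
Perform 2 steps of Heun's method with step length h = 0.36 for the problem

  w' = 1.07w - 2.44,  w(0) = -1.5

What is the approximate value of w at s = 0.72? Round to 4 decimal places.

Heun: k1 = f(s_n, w_n); k2 = f(s_n + h, w_n + h·k1); w_{n+1} = w_n + (h/2)·(k1 + k2).
s=0.000000, w=-1.500000:
  k1 = f(0.000000, -1.500000) = -4.045000
  k2 = f(0.360000, -2.956200) = -5.603134
  w ← -1.500000 + (0.36/2)·(-4.045000 + (-5.603134)) = -3.236664
s=0.360000, w=-3.236664:
  k1 = f(0.360000, -3.236664) = -5.903231
  k2 = f(0.720000, -5.361827) = -8.177155
  w ← -3.236664 + (0.36/2)·(-5.903231 + (-8.177155)) = -5.771134
w(0.72) ≈ -5.7711

-5.7711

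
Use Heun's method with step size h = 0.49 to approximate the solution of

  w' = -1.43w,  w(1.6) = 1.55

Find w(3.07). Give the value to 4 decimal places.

0.2506

Heun: k1 = f(x_n, w_n); k2 = f(x_n + h, w_n + h·k1); w_{n+1} = w_n + (h/2)·(k1 + k2).
x=1.600000, w=1.550000:
  k1 = f(1.600000, 1.550000) = -2.216500
  k2 = f(2.090000, 0.463915) = -0.663398
  w ← 1.550000 + (0.49/2)·(-2.216500 + (-0.663398)) = 0.844425
x=2.090000, w=0.844425:
  k1 = f(2.090000, 0.844425) = -1.207528
  k2 = f(2.580000, 0.252736) = -0.361413
  w ← 0.844425 + (0.49/2)·(-1.207528 + (-0.361413)) = 0.460034
x=2.580000, w=0.460034:
  k1 = f(2.580000, 0.460034) = -0.657849
  k2 = f(3.070000, 0.137688) = -0.196894
  w ← 0.460034 + (0.49/2)·(-0.657849 + (-0.196894)) = 0.250622
w(3.07) ≈ 0.2506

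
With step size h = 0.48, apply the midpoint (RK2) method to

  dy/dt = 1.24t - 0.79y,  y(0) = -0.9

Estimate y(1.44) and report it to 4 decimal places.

Midpoint: k1 = f(t_n, y_n); k2 = f(t_n + h/2, y_n + (h/2)·k1); y_{n+1} = y_n + h·k2.
t=0.000000, y=-0.900000:
  k1 = f(0.000000, -0.900000) = 0.711000
  k2 = f(0.240000, -0.729360) = 0.873794
  y ← -0.900000 + 0.48·0.873794 = -0.480579
t=0.480000, y=-0.480579:
  k1 = f(0.480000, -0.480579) = 0.974857
  k2 = f(0.720000, -0.246613) = 1.087624
  y ← -0.480579 + 0.48·1.087624 = 0.041481
t=0.960000, y=0.041481:
  k1 = f(0.960000, 0.041481) = 1.157630
  k2 = f(1.200000, 0.319312) = 1.235743
  y ← 0.041481 + 0.48·1.235743 = 0.634638
y(1.44) ≈ 0.6346

0.6346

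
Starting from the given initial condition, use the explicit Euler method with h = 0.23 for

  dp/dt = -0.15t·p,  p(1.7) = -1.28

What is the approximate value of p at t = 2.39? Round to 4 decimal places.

Euler: p_{n+1} = p_n + h·f(t_n, p_n).
t=1.700000, p=-1.280000: f=0.326400 → p ← -1.280000 + 0.23·0.326400 = -1.204928
t=1.930000, p=-1.204928: f=0.348827 → p ← -1.204928 + 0.23·0.348827 = -1.124698
t=2.160000, p=-1.124698: f=0.364402 → p ← -1.124698 + 0.23·0.364402 = -1.040885
p(2.39) ≈ -1.0409

-1.0409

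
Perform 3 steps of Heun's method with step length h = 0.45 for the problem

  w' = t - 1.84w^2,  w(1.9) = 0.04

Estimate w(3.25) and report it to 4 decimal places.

0.9898

Heun: k1 = f(t_n, w_n); k2 = f(t_n + h, w_n + h·k1); w_{n+1} = w_n + (h/2)·(k1 + k2).
t=1.900000, w=0.040000:
  k1 = f(1.900000, 0.040000) = 1.897056
  k2 = f(2.350000, 0.893675) = 0.880474
  w ← 0.040000 + (0.45/2)·(1.897056 + 0.880474) = 0.664944
t=2.350000, w=0.664944:
  k1 = f(2.350000, 0.664944) = 1.536442
  k2 = f(2.800000, 1.356343) = -0.584988
  w ← 0.664944 + (0.45/2)·(1.536442 + (-0.584988)) = 0.879022
t=2.800000, w=0.879022:
  k1 = f(2.800000, 0.879022) = 1.378271
  k2 = f(3.250000, 1.499243) = -0.885825
  w ← 0.879022 + (0.45/2)·(1.378271 + (-0.885825)) = 0.989822
w(3.25) ≈ 0.9898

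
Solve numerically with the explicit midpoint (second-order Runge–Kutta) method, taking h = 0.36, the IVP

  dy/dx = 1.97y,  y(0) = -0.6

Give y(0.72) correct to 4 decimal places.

Midpoint: k1 = f(x_n, y_n); k2 = f(x_n + h/2, y_n + (h/2)·k1); y_{n+1} = y_n + h·k2.
x=0.000000, y=-0.600000:
  k1 = f(0.000000, -0.600000) = -1.182000
  k2 = f(0.180000, -0.812760) = -1.601137
  y ← -0.600000 + 0.36·(-1.601137) = -1.176409
x=0.360000, y=-1.176409:
  k1 = f(0.360000, -1.176409) = -2.317527
  k2 = f(0.540000, -1.593564) = -3.139321
  y ← -1.176409 + 0.36·(-3.139321) = -2.306565
y(0.72) ≈ -2.3066

-2.3066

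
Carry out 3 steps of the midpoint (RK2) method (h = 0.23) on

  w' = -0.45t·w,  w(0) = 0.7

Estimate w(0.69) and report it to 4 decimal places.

0.6285

Midpoint: k1 = f(t_n, w_n); k2 = f(t_n + h/2, w_n + (h/2)·k1); w_{n+1} = w_n + h·k2.
t=0.000000, w=0.700000:
  k1 = f(0.000000, 0.700000) = 0.000000
  k2 = f(0.115000, 0.700000) = -0.036225
  w ← 0.700000 + 0.23·(-0.036225) = 0.691668
t=0.230000, w=0.691668:
  k1 = f(0.230000, 0.691668) = -0.071588
  k2 = f(0.345000, 0.683436) = -0.106103
  w ← 0.691668 + 0.23·(-0.106103) = 0.667264
t=0.460000, w=0.667264:
  k1 = f(0.460000, 0.667264) = -0.138124
  k2 = f(0.575000, 0.651380) = -0.168545
  w ← 0.667264 + 0.23·(-0.168545) = 0.628499
w(0.69) ≈ 0.6285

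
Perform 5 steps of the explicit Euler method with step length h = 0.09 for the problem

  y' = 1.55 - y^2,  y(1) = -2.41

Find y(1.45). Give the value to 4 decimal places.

Euler: y_{n+1} = y_n + h·f(s_n, y_n).
s=1.000000, y=-2.410000: f=-4.258100 → y ← -2.410000 + 0.09·(-4.258100) = -2.793229
s=1.090000, y=-2.793229: f=-6.252128 → y ← -2.793229 + 0.09·(-6.252128) = -3.355921
s=1.180000, y=-3.355921: f=-9.712203 → y ← -3.355921 + 0.09·(-9.712203) = -4.230019
s=1.270000, y=-4.230019: f=-16.343059 → y ← -4.230019 + 0.09·(-16.343059) = -5.700894
s=1.360000, y=-5.700894: f=-30.950193 → y ← -5.700894 + 0.09·(-30.950193) = -8.486411
y(1.45) ≈ -8.4864

-8.4864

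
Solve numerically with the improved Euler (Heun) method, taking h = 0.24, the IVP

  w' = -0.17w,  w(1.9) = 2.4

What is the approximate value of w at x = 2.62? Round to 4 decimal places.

2.1236

Heun: k1 = f(x_n, w_n); k2 = f(x_n + h, w_n + h·k1); w_{n+1} = w_n + (h/2)·(k1 + k2).
x=1.900000, w=2.400000:
  k1 = f(1.900000, 2.400000) = -0.408000
  k2 = f(2.140000, 2.302080) = -0.391354
  w ← 2.400000 + (0.24/2)·(-0.408000 + (-0.391354)) = 2.304078
x=2.140000, w=2.304078:
  k1 = f(2.140000, 2.304078) = -0.391693
  k2 = f(2.380000, 2.210071) = -0.375712
  w ← 2.304078 + (0.24/2)·(-0.391693 + (-0.375712)) = 2.211989
x=2.380000, w=2.211989:
  k1 = f(2.380000, 2.211989) = -0.376038
  k2 = f(2.620000, 2.121740) = -0.360696
  w ← 2.211989 + (0.24/2)·(-0.376038 + (-0.360696)) = 2.123581
w(2.62) ≈ 2.1236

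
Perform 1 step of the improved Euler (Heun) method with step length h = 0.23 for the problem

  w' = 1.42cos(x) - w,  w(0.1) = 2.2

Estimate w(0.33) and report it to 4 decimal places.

Heun: k1 = f(x_n, w_n); k2 = f(x_n + h, w_n + h·k1); w_{n+1} = w_n + (h/2)·(k1 + k2).
x=0.100000, w=2.200000:
  k1 = f(0.100000, 2.200000) = -0.787094
  k2 = f(0.330000, 2.018968) = -0.675588
  w ← 2.200000 + (0.23/2)·(-0.787094 + (-0.675588)) = 2.031792
w(0.33) ≈ 2.0318

2.0318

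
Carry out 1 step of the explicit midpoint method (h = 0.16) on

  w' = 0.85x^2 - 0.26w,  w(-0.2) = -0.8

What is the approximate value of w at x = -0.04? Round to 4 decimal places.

-0.7656

Midpoint: k1 = f(x_n, w_n); k2 = f(x_n + h/2, w_n + (h/2)·k1); w_{n+1} = w_n + h·k2.
x=-0.200000, w=-0.800000:
  k1 = f(-0.200000, -0.800000) = 0.242000
  k2 = f(-0.120000, -0.780640) = 0.215206
  w ← -0.800000 + 0.16·0.215206 = -0.765567
w(-0.04) ≈ -0.7656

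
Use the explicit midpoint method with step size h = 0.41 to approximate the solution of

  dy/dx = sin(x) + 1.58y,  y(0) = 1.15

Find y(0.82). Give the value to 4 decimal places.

Midpoint: k1 = f(x_n, y_n); k2 = f(x_n + h/2, y_n + (h/2)·k1); y_{n+1} = y_n + h·k2.
x=0.000000, y=1.150000:
  k1 = f(0.000000, 1.150000) = 1.817000
  k2 = f(0.205000, 1.522485) = 2.609093
  y ← 1.150000 + 0.41·2.609093 = 2.219728
x=0.410000, y=2.219728:
  k1 = f(0.410000, 2.219728) = 3.905780
  k2 = f(0.615000, 3.020413) = 5.349211
  y ← 2.219728 + 0.41·5.349211 = 4.412905
y(0.82) ≈ 4.4129

4.4129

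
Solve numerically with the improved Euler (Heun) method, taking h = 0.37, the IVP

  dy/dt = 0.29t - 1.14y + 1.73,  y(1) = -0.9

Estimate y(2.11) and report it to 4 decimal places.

1.1040

Heun: k1 = f(t_n, y_n); k2 = f(t_n + h, y_n + h·k1); y_{n+1} = y_n + (h/2)·(k1 + k2).
t=1.000000, y=-0.900000:
  k1 = f(1.000000, -0.900000) = 3.046000
  k2 = f(1.370000, 0.227020) = 1.868497
  y ← -0.900000 + (0.37/2)·(3.046000 + 1.868497) = 0.009182
t=1.370000, y=0.009182:
  k1 = f(1.370000, 0.009182) = 2.116833
  k2 = f(1.740000, 0.792410) = 1.331253
  y ← 0.009182 + (0.37/2)·(2.116833 + 1.331253) = 0.647078
t=1.740000, y=0.647078:
  k1 = f(1.740000, 0.647078) = 1.496931
  k2 = f(2.110000, 1.200942) = 0.972826
  y ← 0.647078 + (0.37/2)·(1.496931 + 0.972826) = 1.103983
y(2.11) ≈ 1.1040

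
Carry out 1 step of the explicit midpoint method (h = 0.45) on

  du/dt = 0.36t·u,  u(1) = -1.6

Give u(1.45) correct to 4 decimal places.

-1.9432

Midpoint: k1 = f(t_n, u_n); k2 = f(t_n + h/2, u_n + (h/2)·k1); u_{n+1} = u_n + h·k2.
t=1.000000, u=-1.600000:
  k1 = f(1.000000, -1.600000) = -0.576000
  k2 = f(1.225000, -1.729600) = -0.762754
  u ← -1.600000 + 0.45·(-0.762754) = -1.943239
u(1.45) ≈ -1.9432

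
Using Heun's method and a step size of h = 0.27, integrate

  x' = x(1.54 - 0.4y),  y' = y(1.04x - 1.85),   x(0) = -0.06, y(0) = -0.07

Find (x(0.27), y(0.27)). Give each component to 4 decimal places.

-0.0906, -0.0431

Heun on (x,y): k1 = f(t_n, state_n); k2 = f(t_n + h, state_n + h·k1); state_{n+1} = state_n + (h/2)·(k1 + k2).
0.000000: (-0.060000, -0.070000)
  k1 = (-0.094080, 0.133868)
  predictor → (-0.085402, -0.033856)
  k2 = (-0.132675, 0.065640)
  → (-0.090612, -0.043066)
(x(0.27), y(0.27)) ≈ (-0.0906, -0.0431)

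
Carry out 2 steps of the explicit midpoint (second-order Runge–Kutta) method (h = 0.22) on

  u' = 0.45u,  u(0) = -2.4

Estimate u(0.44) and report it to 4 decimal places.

Midpoint: k1 = f(x_n, u_n); k2 = f(x_n + h/2, u_n + (h/2)·k1); u_{n+1} = u_n + h·k2.
x=0.000000, u=-2.400000:
  k1 = f(0.000000, -2.400000) = -1.080000
  k2 = f(0.110000, -2.518800) = -1.133460
  u ← -2.400000 + 0.22·(-1.133460) = -2.649361
x=0.220000, u=-2.649361:
  k1 = f(0.220000, -2.649361) = -1.192213
  k2 = f(0.330000, -2.780505) = -1.251227
  u ← -2.649361 + 0.22·(-1.251227) = -2.924631
u(0.44) ≈ -2.9246

-2.9246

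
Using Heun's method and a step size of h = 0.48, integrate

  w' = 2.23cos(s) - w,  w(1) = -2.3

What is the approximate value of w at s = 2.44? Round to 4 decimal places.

-1.1366

Heun: k1 = f(s_n, w_n); k2 = f(s_n + h, w_n + h·k1); w_{n+1} = w_n + (h/2)·(k1 + k2).
s=1.000000, w=-2.300000:
  k1 = f(1.000000, -2.300000) = 3.504874
  k2 = f(1.480000, -0.617660) = 0.819858
  w ← -2.300000 + (0.48/2)·(3.504874 + 0.819858) = -1.262064
s=1.480000, w=-1.262064:
  k1 = f(1.480000, -1.262064) = 1.464262
  k2 = f(1.960000, -0.559219) = -0.286959
  w ← -1.262064 + (0.48/2)·(1.464262 + (-0.286959)) = -0.979512
s=1.960000, w=-0.979512:
  k1 = f(1.960000, -0.979512) = 0.133334
  k2 = f(2.440000, -0.915511) = -0.787797
  w ← -0.979512 + (0.48/2)·(0.133334 + (-0.787797)) = -1.136583
w(2.44) ≈ -1.1366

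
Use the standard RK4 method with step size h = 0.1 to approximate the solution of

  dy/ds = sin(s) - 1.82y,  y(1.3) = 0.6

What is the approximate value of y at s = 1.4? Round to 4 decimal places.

0.5894

RK4: k1 = f(s_n, y_n); k2 = f(s_n + h/2, y_n + (h/2)·k1); k3 = f(s_n + h/2, y_n + (h/2)·k2); k4 = f(s_n + h, y_n + h·k3); y_{n+1} = y_n + (h/6)·(k1 + 2k2 + 2k3 + k4).
s=1.300000, y=0.600000:
  k1 = f(1.300000, 0.600000) = -0.128442
  k2 = f(1.350000, 0.593578) = -0.104588
  k3 = f(1.350000, 0.594771) = -0.106759
  k4 = f(1.400000, 0.589324) = -0.087120
  y ← 0.600000 + (0.1/6)·(k1 + 2k2 + 2k3 + k4) = 0.589362
y(1.4) ≈ 0.5894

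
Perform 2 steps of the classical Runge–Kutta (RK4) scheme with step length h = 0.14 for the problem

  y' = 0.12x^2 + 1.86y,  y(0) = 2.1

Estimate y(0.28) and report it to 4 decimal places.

3.5360

RK4: k1 = f(x_n, y_n); k2 = f(x_n + h/2, y_n + (h/2)·k1); k3 = f(x_n + h/2, y_n + (h/2)·k2); k4 = f(x_n + h, y_n + h·k3); y_{n+1} = y_n + (h/6)·(k1 + 2k2 + 2k3 + k4).
x=0.000000, y=2.100000:
  k1 = f(0.000000, 2.100000) = 3.906000
  k2 = f(0.070000, 2.373420) = 4.415149
  k3 = f(0.070000, 2.409060) = 4.481440
  k4 = f(0.140000, 2.727402) = 5.075319
  y ← 2.100000 + (0.14/6)·(k1 + 2k2 + 2k3 + k4) = 2.724738
x=0.140000, y=2.724738:
  k1 = f(0.140000, 2.724738) = 5.070365
  k2 = f(0.210000, 3.079664) = 5.733467
  k3 = f(0.210000, 3.126081) = 5.819803
  k4 = f(0.280000, 3.539511) = 6.592898
  y ← 2.724738 + (0.14/6)·(k1 + 2k2 + 2k3 + k4) = 3.536034
y(0.28) ≈ 3.5360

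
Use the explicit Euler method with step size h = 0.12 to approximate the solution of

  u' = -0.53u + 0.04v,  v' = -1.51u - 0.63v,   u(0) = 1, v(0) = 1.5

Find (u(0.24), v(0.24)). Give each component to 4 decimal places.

Euler on (u,v): u_{n+1} = u_n + h·u', v_{n+1} = v_n + h·v'.
0.000000: (1.000000, 1.500000); f=(-0.470000, -2.455000) → (0.943600, 1.205400)
0.120000: (0.943600, 1.205400); f=(-0.451892, -2.184238) → (0.889373, 0.943291)
(u(0.24), v(0.24)) ≈ (0.8894, 0.9433)

0.8894, 0.9433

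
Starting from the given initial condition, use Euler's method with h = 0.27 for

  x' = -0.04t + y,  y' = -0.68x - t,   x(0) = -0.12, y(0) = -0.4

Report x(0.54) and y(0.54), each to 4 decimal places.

-0.3330, -0.4090

Euler on (x,y): x_{n+1} = x_n + h·x', y_{n+1} = y_n + h·y'.
0.000000: (-0.120000, -0.400000); f=(-0.400000, 0.081600) → (-0.228000, -0.377968)
0.270000: (-0.228000, -0.377968); f=(-0.388768, -0.114960) → (-0.332967, -0.409007)
(x(0.54), y(0.54)) ≈ (-0.3330, -0.4090)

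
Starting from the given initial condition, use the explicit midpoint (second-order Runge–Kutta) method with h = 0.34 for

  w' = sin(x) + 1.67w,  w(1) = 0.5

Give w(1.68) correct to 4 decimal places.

Midpoint: k1 = f(x_n, w_n); k2 = f(x_n + h/2, w_n + (h/2)·k1); w_{n+1} = w_n + h·k2.
x=1.000000, w=0.500000:
  k1 = f(1.000000, 0.500000) = 1.676471
  k2 = f(1.170000, 0.785000) = 2.231701
  w ← 0.500000 + 0.34·2.231701 = 1.258778
x=1.340000, w=1.258778:
  k1 = f(1.340000, 1.258778) = 3.075644
  k2 = f(1.510000, 1.781638) = 3.973488
  w ← 1.258778 + 0.34·3.973488 = 2.609764
w(1.68) ≈ 2.6098

2.6098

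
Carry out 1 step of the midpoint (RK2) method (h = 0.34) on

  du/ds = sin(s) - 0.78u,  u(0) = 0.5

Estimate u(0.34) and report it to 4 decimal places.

0.4425

Midpoint: k1 = f(s_n, u_n); k2 = f(s_n + h/2, u_n + (h/2)·k1); u_{n+1} = u_n + h·k2.
s=0.000000, u=0.500000:
  k1 = f(0.000000, 0.500000) = -0.390000
  k2 = f(0.170000, 0.433700) = -0.169104
  u ← 0.500000 + 0.34·(-0.169104) = 0.442505
u(0.34) ≈ 0.4425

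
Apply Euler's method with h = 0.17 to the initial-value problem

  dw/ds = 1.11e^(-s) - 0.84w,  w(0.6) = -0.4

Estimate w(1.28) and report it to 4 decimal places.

Euler: w_{n+1} = w_n + h·f(s_n, w_n).
s=0.600000, w=-0.400000: f=0.945181 → w ← -0.400000 + 0.17·0.945181 = -0.239319
s=0.770000, w=-0.239319: f=0.714973 → w ← -0.239319 + 0.17·0.714973 = -0.117774
s=0.940000, w=-0.117774: f=0.532527 → w ← -0.117774 + 0.17·0.532527 = -0.027244
s=1.110000, w=-0.027244: f=0.388696 → w ← -0.027244 + 0.17·0.388696 = 0.038834
w(1.28) ≈ 0.0388

0.0388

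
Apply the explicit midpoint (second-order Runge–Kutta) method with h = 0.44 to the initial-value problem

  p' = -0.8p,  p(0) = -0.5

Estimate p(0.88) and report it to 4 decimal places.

-0.2520

Midpoint: k1 = f(x_n, p_n); k2 = f(x_n + h/2, p_n + (h/2)·k1); p_{n+1} = p_n + h·k2.
x=0.000000, p=-0.500000:
  k1 = f(0.000000, -0.500000) = 0.400000
  k2 = f(0.220000, -0.412000) = 0.329600
  p ← -0.500000 + 0.44·0.329600 = -0.354976
x=0.440000, p=-0.354976:
  k1 = f(0.440000, -0.354976) = 0.283981
  k2 = f(0.660000, -0.292500) = 0.234000
  p ← -0.354976 + 0.44·0.234000 = -0.252016
p(0.88) ≈ -0.2520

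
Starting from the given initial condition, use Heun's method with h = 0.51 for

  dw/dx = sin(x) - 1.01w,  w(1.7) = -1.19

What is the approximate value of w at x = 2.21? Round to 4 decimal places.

-0.4076

Heun: k1 = f(x_n, w_n); k2 = f(x_n + h, w_n + h·k1); w_{n+1} = w_n + (h/2)·(k1 + k2).
x=1.700000, w=-1.190000:
  k1 = f(1.700000, -1.190000) = 2.193565
  k2 = f(2.210000, -0.071282) = 0.874566
  w ← -1.190000 + (0.51/2)·(2.193565 + 0.874566) = -0.407627
w(2.21) ≈ -0.4076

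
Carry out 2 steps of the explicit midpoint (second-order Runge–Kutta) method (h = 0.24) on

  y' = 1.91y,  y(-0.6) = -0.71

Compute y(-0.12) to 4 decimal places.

Midpoint: k1 = f(t_n, y_n); k2 = f(t_n + h/2, y_n + (h/2)·k1); y_{n+1} = y_n + h·k2.
t=-0.600000, y=-0.710000:
  k1 = f(-0.600000, -0.710000) = -1.356100
  k2 = f(-0.480000, -0.872732) = -1.666918
  y ← -0.710000 + 0.24·(-1.666918) = -1.110060
t=-0.360000, y=-1.110060:
  k1 = f(-0.360000, -1.110060) = -2.120215
  k2 = f(-0.240000, -1.364486) = -2.606169
  y ← -1.110060 + 0.24·(-2.606169) = -1.735541
y(-0.12) ≈ -1.7355

-1.7355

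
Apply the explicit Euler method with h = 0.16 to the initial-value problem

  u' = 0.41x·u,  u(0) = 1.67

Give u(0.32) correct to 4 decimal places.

1.6875

Euler: u_{n+1} = u_n + h·f(x_n, u_n).
x=0.000000, u=1.670000: f=0.000000 → u ← 1.670000 + 0.16·0.000000 = 1.670000
x=0.160000, u=1.670000: f=0.109552 → u ← 1.670000 + 0.16·0.109552 = 1.687528
u(0.32) ≈ 1.6875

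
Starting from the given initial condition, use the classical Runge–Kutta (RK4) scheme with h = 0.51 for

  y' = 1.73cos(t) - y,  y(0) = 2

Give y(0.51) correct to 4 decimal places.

1.8587

RK4: k1 = f(t_n, y_n); k2 = f(t_n + h/2, y_n + (h/2)·k1); k3 = f(t_n + h/2, y_n + (h/2)·k2); k4 = f(t_n + h, y_n + h·k3); y_{n+1} = y_n + (h/6)·(k1 + 2k2 + 2k3 + k4).
t=0.000000, y=2.000000:
  k1 = f(0.000000, 2.000000) = -0.270000
  k2 = f(0.255000, 1.931150) = -0.257092
  k3 = f(0.255000, 1.934441) = -0.260384
  k4 = f(0.510000, 1.867204) = -0.357356
  y ← 2.000000 + (0.51/6)·(k1 + 2k2 + 2k3 + k4) = 1.858704
y(0.51) ≈ 1.8587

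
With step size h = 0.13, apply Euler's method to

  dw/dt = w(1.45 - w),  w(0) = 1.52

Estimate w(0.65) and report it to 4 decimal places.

Euler: w_{n+1} = w_n + h·f(t_n, w_n).
t=0.000000, w=1.520000: f=-0.106400 → w ← 1.520000 + 0.13·(-0.106400) = 1.506168
t=0.130000, w=1.506168: f=-0.084598 → w ← 1.506168 + 0.13·(-0.084598) = 1.495170
t=0.260000, w=1.495170: f=-0.067537 → w ← 1.495170 + 0.13·(-0.067537) = 1.486390
t=0.390000, w=1.486390: f=-0.054090 → w ← 1.486390 + 0.13·(-0.054090) = 1.479359
t=0.520000, w=1.479359: f=-0.043432 → w ← 1.479359 + 0.13·(-0.043432) = 1.473712
w(0.65) ≈ 1.4737

1.4737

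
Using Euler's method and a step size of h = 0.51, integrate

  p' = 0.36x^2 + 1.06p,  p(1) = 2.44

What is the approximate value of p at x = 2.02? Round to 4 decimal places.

Euler: p_{n+1} = p_n + h·f(x_n, p_n).
x=1.000000, p=2.440000: f=2.946400 → p ← 2.440000 + 0.51·2.946400 = 3.942664
x=1.510000, p=3.942664: f=5.000060 → p ← 3.942664 + 0.51·5.000060 = 6.492695
p(2.02) ≈ 6.4927

6.4927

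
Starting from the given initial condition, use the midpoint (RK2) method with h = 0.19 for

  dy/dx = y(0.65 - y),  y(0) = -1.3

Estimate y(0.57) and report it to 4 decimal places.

-7.9911

Midpoint: k1 = f(x_n, y_n); k2 = f(x_n + h/2, y_n + (h/2)·k1); y_{n+1} = y_n + h·k2.
x=0.000000, y=-1.300000:
  k1 = f(0.000000, -1.300000) = -2.535000
  k2 = f(0.095000, -1.540825) = -3.375678
  y ← -1.300000 + 0.19·(-3.375678) = -1.941379
x=0.190000, y=-1.941379:
  k1 = f(0.190000, -1.941379) = -5.030848
  k2 = f(0.285000, -2.419309) = -7.425609
  y ← -1.941379 + 0.19·(-7.425609) = -3.352244
x=0.380000, y=-3.352244:
  k1 = f(0.380000, -3.352244) = -13.416502
  k2 = f(0.475000, -4.626812) = -24.414819
  y ← -3.352244 + 0.19·(-24.414819) = -7.991060
y(0.57) ≈ -7.9911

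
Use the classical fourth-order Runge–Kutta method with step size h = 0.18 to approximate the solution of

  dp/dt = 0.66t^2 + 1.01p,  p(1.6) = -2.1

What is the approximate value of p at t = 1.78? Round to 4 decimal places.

RK4: k1 = f(t_n, p_n); k2 = f(t_n + h/2, p_n + (h/2)·k1); k3 = f(t_n + h/2, p_n + (h/2)·k2); k4 = f(t_n + h, p_n + h·k3); p_{n+1} = p_n + (h/6)·(k1 + 2k2 + 2k3 + k4).
t=1.600000, p=-2.100000:
  k1 = f(1.600000, -2.100000) = -0.431400
  k2 = f(1.690000, -2.138826) = -0.275188
  k3 = f(1.690000, -2.124767) = -0.260989
  k4 = f(1.780000, -2.146978) = -0.077304
  p ← -2.100000 + (0.18/6)·(k1 + 2k2 + 2k3 + k4) = -2.147432
p(1.78) ≈ -2.1474

-2.1474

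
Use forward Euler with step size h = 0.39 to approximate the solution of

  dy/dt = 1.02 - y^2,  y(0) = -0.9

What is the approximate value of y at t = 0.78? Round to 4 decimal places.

-0.6813

Euler: y_{n+1} = y_n + h·f(t_n, y_n).
t=0.000000, y=-0.900000: f=0.210000 → y ← -0.900000 + 0.39·0.210000 = -0.818100
t=0.390000, y=-0.818100: f=0.350712 → y ← -0.818100 + 0.39·0.350712 = -0.681322
y(0.78) ≈ -0.6813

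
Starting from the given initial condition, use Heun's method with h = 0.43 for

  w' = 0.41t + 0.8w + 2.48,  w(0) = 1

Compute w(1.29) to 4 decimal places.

Heun: k1 = f(t_n, w_n); k2 = f(t_n + h, w_n + h·k1); w_{n+1} = w_n + (h/2)·(k1 + k2).
t=0.000000, w=1.000000:
  k1 = f(0.000000, 1.000000) = 3.280000
  k2 = f(0.430000, 2.410400) = 4.584620
  w ← 1.000000 + (0.43/2)·(3.280000 + 4.584620) = 2.690893
t=0.430000, w=2.690893:
  k1 = f(0.430000, 2.690893) = 4.809015
  k2 = f(0.860000, 4.758770) = 6.639616
  w ← 2.690893 + (0.43/2)·(4.809015 + 6.639616) = 5.152349
t=0.860000, w=5.152349:
  k1 = f(0.860000, 5.152349) = 6.954479
  k2 = f(1.290000, 8.142775) = 9.523120
  w ← 5.152349 + (0.43/2)·(6.954479 + 9.523120) = 8.695033
w(1.29) ≈ 8.6950

8.6950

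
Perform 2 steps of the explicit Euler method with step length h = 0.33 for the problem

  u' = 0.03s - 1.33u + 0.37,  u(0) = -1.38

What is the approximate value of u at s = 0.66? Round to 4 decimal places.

Euler: u_{n+1} = u_n + h·f(s_n, u_n).
s=0.000000, u=-1.380000: f=2.205400 → u ← -1.380000 + 0.33·2.205400 = -0.652218
s=0.330000, u=-0.652218: f=1.247350 → u ← -0.652218 + 0.33·1.247350 = -0.240593
u(0.66) ≈ -0.2406

-0.2406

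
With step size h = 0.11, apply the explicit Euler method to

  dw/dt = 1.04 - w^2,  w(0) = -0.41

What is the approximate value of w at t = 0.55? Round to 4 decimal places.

0.1266

Euler: w_{n+1} = w_n + h·f(t_n, w_n).
t=0.000000, w=-0.410000: f=0.871900 → w ← -0.410000 + 0.11·0.871900 = -0.314091
t=0.110000, w=-0.314091: f=0.941347 → w ← -0.314091 + 0.11·0.941347 = -0.210543
t=0.220000, w=-0.210543: f=0.995672 → w ← -0.210543 + 0.11·0.995672 = -0.101019
t=0.330000, w=-0.101019: f=1.029795 → w ← -0.101019 + 0.11·1.029795 = 0.012259
t=0.440000, w=0.012259: f=1.039850 → w ← 0.012259 + 0.11·1.039850 = 0.126642
w(0.55) ≈ 0.1266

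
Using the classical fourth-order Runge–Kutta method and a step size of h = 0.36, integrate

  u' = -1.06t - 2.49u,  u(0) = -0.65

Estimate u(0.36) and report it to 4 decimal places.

RK4: k1 = f(t_n, u_n); k2 = f(t_n + h/2, u_n + (h/2)·k1); k3 = f(t_n + h/2, u_n + (h/2)·k2); k4 = f(t_n + h, u_n + h·k3); u_{n+1} = u_n + (h/6)·(k1 + 2k2 + 2k3 + k4).
t=0.000000, u=-0.650000:
  k1 = f(0.000000, -0.650000) = 1.618500
  k2 = f(0.180000, -0.358670) = 0.702288
  k3 = f(0.180000, -0.523588) = 1.112934
  k4 = f(0.360000, -0.249344) = 0.239266
  u ← -0.650000 + (0.36/6)·(k1 + 2k2 + 2k3 + k4) = -0.320707
u(0.36) ≈ -0.3207

-0.3207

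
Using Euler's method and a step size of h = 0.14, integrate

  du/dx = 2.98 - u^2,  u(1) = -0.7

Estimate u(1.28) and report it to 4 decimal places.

0.0485

Euler: u_{n+1} = u_n + h·f(x_n, u_n).
x=1.000000, u=-0.700000: f=2.490000 → u ← -0.700000 + 0.14·2.490000 = -0.351400
x=1.140000, u=-0.351400: f=2.856518 → u ← -0.351400 + 0.14·2.856518 = 0.048513
u(1.28) ≈ 0.0485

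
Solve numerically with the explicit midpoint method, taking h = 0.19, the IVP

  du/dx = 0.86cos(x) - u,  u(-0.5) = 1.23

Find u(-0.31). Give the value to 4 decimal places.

1.1551

Midpoint: k1 = f(x_n, u_n); k2 = f(x_n + h/2, u_n + (h/2)·k1); u_{n+1} = u_n + h·k2.
x=-0.500000, u=1.230000:
  k1 = f(-0.500000, 1.230000) = -0.475279
  k2 = f(-0.405000, 1.184848) = -0.394420
  u ← 1.230000 + 0.19·(-0.394420) = 1.155060
u(-0.31) ≈ 1.1551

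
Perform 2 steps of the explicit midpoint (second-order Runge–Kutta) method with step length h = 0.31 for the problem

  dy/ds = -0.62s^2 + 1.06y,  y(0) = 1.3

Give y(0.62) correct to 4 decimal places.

Midpoint: k1 = f(s_n, y_n); k2 = f(s_n + h/2, y_n + (h/2)·k1); y_{n+1} = y_n + h·k2.
s=0.000000, y=1.300000:
  k1 = f(0.000000, 1.300000) = 1.378000
  k2 = f(0.155000, 1.513590) = 1.589510
  y ← 1.300000 + 0.31·1.589510 = 1.792748
s=0.310000, y=1.792748:
  k1 = f(0.310000, 1.792748) = 1.840731
  k2 = f(0.465000, 2.078061) = 2.068686
  y ← 1.792748 + 0.31·2.068686 = 2.434041
y(0.62) ≈ 2.4340

2.4340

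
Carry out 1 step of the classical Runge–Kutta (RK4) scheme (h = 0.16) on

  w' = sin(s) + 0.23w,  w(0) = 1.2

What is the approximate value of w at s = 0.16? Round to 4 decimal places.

RK4: k1 = f(s_n, w_n); k2 = f(s_n + h/2, w_n + (h/2)·k1); k3 = f(s_n + h/2, w_n + (h/2)·k2); k4 = f(s_n + h, w_n + h·k3); w_{n+1} = w_n + (h/6)·(k1 + 2k2 + 2k3 + k4).
s=0.000000, w=1.200000:
  k1 = f(0.000000, 1.200000) = 0.276000
  k2 = f(0.080000, 1.222080) = 0.360993
  k3 = f(0.080000, 1.228879) = 0.362557
  k4 = f(0.160000, 1.258009) = 0.448660
  w ← 1.200000 + (0.16/6)·(k1 + 2k2 + 2k3 + k4) = 1.257914
w(0.16) ≈ 1.2579

1.2579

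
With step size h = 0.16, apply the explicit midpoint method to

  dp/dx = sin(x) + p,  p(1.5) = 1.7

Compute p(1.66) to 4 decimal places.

Midpoint: k1 = f(x_n, p_n); k2 = f(x_n + h/2, p_n + (h/2)·k1); p_{n+1} = p_n + h·k2.
x=1.500000, p=1.700000:
  k1 = f(1.500000, 1.700000) = 2.697495
  k2 = f(1.580000, 1.915800) = 2.915757
  p ← 1.700000 + 0.16·2.915757 = 2.166521
p(1.66) ≈ 2.1665

2.1665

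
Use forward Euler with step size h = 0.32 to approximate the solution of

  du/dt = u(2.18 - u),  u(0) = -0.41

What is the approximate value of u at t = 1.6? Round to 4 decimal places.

Euler: u_{n+1} = u_n + h·f(t_n, u_n).
t=0.000000, u=-0.410000: f=-1.061900 → u ← -0.410000 + 0.32·(-1.061900) = -0.749808
t=0.320000, u=-0.749808: f=-2.196793 → u ← -0.749808 + 0.32·(-2.196793) = -1.452782
t=0.640000, u=-1.452782: f=-5.277640 → u ← -1.452782 + 0.32·(-5.277640) = -3.141627
t=0.960000, u=-3.141627: f=-16.718564 → u ← -3.141627 + 0.32·(-16.718564) = -8.491567
t=1.280000, u=-8.491567: f=-90.618330 → u ← -8.491567 + 0.32·(-90.618330) = -37.489433
u(1.6) ≈ -37.4894

-37.4894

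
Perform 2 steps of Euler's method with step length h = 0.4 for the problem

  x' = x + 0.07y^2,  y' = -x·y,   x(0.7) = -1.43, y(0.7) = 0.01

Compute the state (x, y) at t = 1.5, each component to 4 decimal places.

Euler on (x,y): x_{n+1} = x_n + h·x', y_{n+1} = y_n + h·y'.
0.700000: (-1.430000, 0.010000); f=(-1.429993, 0.014300) → (-2.001997, 0.015720)
1.100000: (-2.001997, 0.015720); f=(-2.001980, 0.031471) → (-2.802789, 0.028309)
(x(1.5), y(1.5)) ≈ (-2.8028, 0.0283)

-2.8028, 0.0283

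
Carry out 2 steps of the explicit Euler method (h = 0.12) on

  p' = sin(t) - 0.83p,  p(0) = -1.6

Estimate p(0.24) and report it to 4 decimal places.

Euler: p_{n+1} = p_n + h·f(t_n, p_n).
t=0.000000, p=-1.600000: f=1.328000 → p ← -1.600000 + 0.12·1.328000 = -1.440640
t=0.120000, p=-1.440640: f=1.315443 → p ← -1.440640 + 0.12·1.315443 = -1.282787
p(0.24) ≈ -1.2828

-1.2828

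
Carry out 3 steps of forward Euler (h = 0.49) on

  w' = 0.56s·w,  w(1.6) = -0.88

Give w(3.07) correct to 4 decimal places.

-3.4033

Euler: w_{n+1} = w_n + h·f(s_n, w_n).
s=1.600000, w=-0.880000: f=-0.788480 → w ← -0.880000 + 0.49·(-0.788480) = -1.266355
s=2.090000, w=-1.266355: f=-1.482142 → w ← -1.266355 + 0.49·(-1.482142) = -1.992605
s=2.580000, w=-1.992605: f=-2.878915 → w ← -1.992605 + 0.49·(-2.878915) = -3.403273
w(3.07) ≈ -3.4033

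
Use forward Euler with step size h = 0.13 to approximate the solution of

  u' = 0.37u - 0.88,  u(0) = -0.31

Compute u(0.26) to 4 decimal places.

-0.5748

Euler: u_{n+1} = u_n + h·f(s_n, u_n).
s=0.000000, u=-0.310000: f=-0.994700 → u ← -0.310000 + 0.13·(-0.994700) = -0.439311
s=0.130000, u=-0.439311: f=-1.042545 → u ← -0.439311 + 0.13·(-1.042545) = -0.574842
u(0.26) ≈ -0.5748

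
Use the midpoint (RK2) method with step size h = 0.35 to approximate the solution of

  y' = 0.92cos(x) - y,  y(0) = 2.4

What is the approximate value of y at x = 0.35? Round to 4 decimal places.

Midpoint: k1 = f(x_n, y_n); k2 = f(x_n + h/2, y_n + (h/2)·k1); y_{n+1} = y_n + h·k2.
x=0.000000, y=2.400000:
  k1 = f(0.000000, 2.400000) = -1.480000
  k2 = f(0.175000, 2.141000) = -1.235052
  y ← 2.400000 + 0.35·(-1.235052) = 1.967732
y(0.35) ≈ 1.9677

1.9677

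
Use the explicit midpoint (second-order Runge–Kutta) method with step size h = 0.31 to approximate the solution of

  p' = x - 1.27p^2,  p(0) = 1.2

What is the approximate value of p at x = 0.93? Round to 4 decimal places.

0.8124

Midpoint: k1 = f(x_n, p_n); k2 = f(x_n + h/2, p_n + (h/2)·k1); p_{n+1} = p_n + h·k2.
x=0.000000, p=1.200000:
  k1 = f(0.000000, 1.200000) = -1.828800
  k2 = f(0.155000, 0.916536) = -0.911849
  p ← 1.200000 + 0.31·(-0.911849) = 0.917327
x=0.310000, p=0.917327:
  k1 = f(0.310000, 0.917327) = -0.758691
  k2 = f(0.465000, 0.799730) = -0.347251
  p ← 0.917327 + 0.31·(-0.347251) = 0.809679
x=0.620000, p=0.809679:
  k1 = f(0.620000, 0.809679) = -0.212587
  k2 = f(0.775000, 0.776728) = 0.008801
  p ← 0.809679 + 0.31·0.008801 = 0.812407
p(0.93) ≈ 0.8124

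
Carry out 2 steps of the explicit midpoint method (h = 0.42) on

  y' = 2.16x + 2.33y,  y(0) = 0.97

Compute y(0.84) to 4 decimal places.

7.0839

Midpoint: k1 = f(x_n, y_n); k2 = f(x_n + h/2, y_n + (h/2)·k1); y_{n+1} = y_n + h·k2.
x=0.000000, y=0.970000:
  k1 = f(0.000000, 0.970000) = 2.260100
  k2 = f(0.210000, 1.444621) = 3.819567
  y ← 0.970000 + 0.42·3.819567 = 2.574218
x=0.420000, y=2.574218:
  k1 = f(0.420000, 2.574218) = 6.905128
  k2 = f(0.630000, 4.024295) = 10.737407
  y ← 2.574218 + 0.42·10.737407 = 7.083929
y(0.84) ≈ 7.0839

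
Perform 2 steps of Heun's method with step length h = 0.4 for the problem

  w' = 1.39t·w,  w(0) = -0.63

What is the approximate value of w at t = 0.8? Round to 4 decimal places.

Heun: k1 = f(t_n, w_n); k2 = f(t_n + h, w_n + h·k1); w_{n+1} = w_n + (h/2)·(k1 + k2).
t=0.000000, w=-0.630000:
  k1 = f(0.000000, -0.630000) = 0.000000
  k2 = f(0.400000, -0.630000) = -0.350280
  w ← -0.630000 + (0.4/2)·(0.000000 + (-0.350280)) = -0.700056
t=0.400000, w=-0.700056:
  k1 = f(0.400000, -0.700056) = -0.389231
  k2 = f(0.800000, -0.855748) = -0.951592
  w ← -0.700056 + (0.4/2)·(-0.389231 + (-0.951592)) = -0.968221
w(0.8) ≈ -0.9682

-0.9682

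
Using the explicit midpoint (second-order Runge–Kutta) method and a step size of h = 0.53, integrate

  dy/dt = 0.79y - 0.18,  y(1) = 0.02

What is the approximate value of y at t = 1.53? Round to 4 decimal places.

-0.0852

Midpoint: k1 = f(t_n, y_n); k2 = f(t_n + h/2, y_n + (h/2)·k1); y_{n+1} = y_n + h·k2.
t=1.000000, y=0.020000:
  k1 = f(1.000000, 0.020000) = -0.164200
  k2 = f(1.265000, -0.023513) = -0.198575
  y ← 0.020000 + 0.53·(-0.198575) = -0.085245
y(1.53) ≈ -0.0852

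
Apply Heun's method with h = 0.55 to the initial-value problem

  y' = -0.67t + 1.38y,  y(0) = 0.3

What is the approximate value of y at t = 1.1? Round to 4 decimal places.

Heun: k1 = f(t_n, y_n); k2 = f(t_n + h, y_n + h·k1); y_{n+1} = y_n + (h/2)·(k1 + k2).
t=0.000000, y=0.300000:
  k1 = f(0.000000, 0.300000) = 0.414000
  k2 = f(0.550000, 0.527700) = 0.359726
  y ← 0.300000 + (0.55/2)·(0.414000 + 0.359726) = 0.512775
t=0.550000, y=0.512775:
  k1 = f(0.550000, 0.512775) = 0.339129
  k2 = f(1.100000, 0.699296) = 0.228028
  y ← 0.512775 + (0.55/2)·(0.339129 + 0.228028) = 0.668743
y(1.1) ≈ 0.6687

0.6687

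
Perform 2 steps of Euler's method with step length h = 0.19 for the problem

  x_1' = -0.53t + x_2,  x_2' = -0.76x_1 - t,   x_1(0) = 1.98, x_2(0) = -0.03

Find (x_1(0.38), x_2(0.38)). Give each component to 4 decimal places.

1.8951, -0.6371

Euler on (x_1,x_2): x_1_{n+1} = x_1_n + h·x_1', x_2_{n+1} = x_2_n + h·x_2'.
0.000000: (1.980000, -0.030000); f=(-0.030000, -1.504800) → (1.974300, -0.315912)
0.190000: (1.974300, -0.315912); f=(-0.416612, -1.690468) → (1.895144, -0.637101)
(x_1(0.38), x_2(0.38)) ≈ (1.8951, -0.6371)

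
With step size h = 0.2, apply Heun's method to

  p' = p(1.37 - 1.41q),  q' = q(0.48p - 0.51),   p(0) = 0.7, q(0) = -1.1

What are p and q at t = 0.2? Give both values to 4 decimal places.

1.2224, -1.0832

Heun on (p,q): k1 = f(t_n, state_n); k2 = f(t_n + h, state_n + h·k1); state_{n+1} = state_n + (h/2)·(k1 + k2).
0.000000: (0.700000, -1.100000)
  k1 = (2.044700, 0.191400)
  predictor → (1.108940, -1.061720)
  k2 = (3.179359, -0.023667)
  → (1.222406, -1.083227)
(p(0.2), q(0.2)) ≈ (1.2224, -1.0832)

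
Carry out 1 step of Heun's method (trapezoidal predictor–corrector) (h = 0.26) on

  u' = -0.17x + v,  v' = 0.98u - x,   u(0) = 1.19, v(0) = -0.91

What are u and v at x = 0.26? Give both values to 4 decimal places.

Heun on (u,v): k1 = f(x_n, state_n); k2 = f(x_n + h, state_n + h·k1); state_{n+1} = state_n + (h/2)·(k1 + k2).
0.000000: (1.190000, -0.910000)
  k1 = (-0.910000, 1.166200)
  predictor → (0.953400, -0.606788)
  k2 = (-0.650988, 0.674332)
  → (0.987072, -0.670731)
(u(0.26), v(0.26)) ≈ (0.9871, -0.6707)

0.9871, -0.6707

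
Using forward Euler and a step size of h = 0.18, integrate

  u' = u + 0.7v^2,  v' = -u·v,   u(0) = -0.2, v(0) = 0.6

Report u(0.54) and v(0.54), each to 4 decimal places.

Euler on (u,v): u_{n+1} = u_n + h·u', v_{n+1} = v_n + h·v'.
0.000000: (-0.200000, 0.600000); f=(0.052000, 0.120000) → (-0.190640, 0.621600)
0.180000: (-0.190640, 0.621600); f=(0.079831, 0.118502) → (-0.176270, 0.642930)
0.360000: (-0.176270, 0.642930); f=(0.113081, 0.113330) → (-0.155916, 0.663330)
(u(0.54), v(0.54)) ≈ (-0.1559, 0.6633)

-0.1559, 0.6633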